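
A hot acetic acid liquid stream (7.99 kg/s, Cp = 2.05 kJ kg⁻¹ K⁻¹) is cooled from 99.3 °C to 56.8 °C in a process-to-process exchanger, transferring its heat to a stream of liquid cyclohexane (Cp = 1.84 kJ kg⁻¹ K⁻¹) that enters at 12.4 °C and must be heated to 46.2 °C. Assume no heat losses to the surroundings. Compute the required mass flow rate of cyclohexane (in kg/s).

ṁ_c = 11.2 kg/s

Heat released by hot stream: Q = 7.99 × 2.05 × (99.3 − 56.8) = 696.13 kJ/s
Energy balance on cold side (adiabatic exchanger): Q = ṁ_c·Cp_c·(T_c,out − T_c,in)
ṁ_c = 696.13 / [1.84 × (46.2 − 12.4)] = 11.193 kg/s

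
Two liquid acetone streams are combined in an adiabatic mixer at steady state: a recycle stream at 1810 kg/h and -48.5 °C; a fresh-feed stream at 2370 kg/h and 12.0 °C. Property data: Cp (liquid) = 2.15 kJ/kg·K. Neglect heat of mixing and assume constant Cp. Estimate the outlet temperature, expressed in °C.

T_out = -14.2 °C

No heat crosses the boundary, so H_out = H_in.
T_out = Σ ṁᵢCp,ᵢTᵢ / Σ ṁᵢCp,ᵢ
      = -127590 / 8987 = -14.197 °C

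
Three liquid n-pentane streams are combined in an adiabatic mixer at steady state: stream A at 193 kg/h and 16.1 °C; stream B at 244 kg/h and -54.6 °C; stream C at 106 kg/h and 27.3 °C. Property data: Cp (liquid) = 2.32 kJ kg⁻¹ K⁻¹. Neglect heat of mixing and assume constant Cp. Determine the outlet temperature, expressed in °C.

T_out = -13.5 °C

Adiabatic, steady state ⇒ Σ ṁᵢCp,ᵢ(T_out − Tᵢ) = 0
Σ ṁᵢCp,ᵢTᵢ = 193×2.32×16.1 + 244×2.32×-54.6 + 106×2.32×27.3 = -16985
Σ ṁᵢCp,ᵢ = 193×2.32 + 244×2.32 + 106×2.32 = 1259.8
T_out = -16985 / 1259.8 = -13.483 °C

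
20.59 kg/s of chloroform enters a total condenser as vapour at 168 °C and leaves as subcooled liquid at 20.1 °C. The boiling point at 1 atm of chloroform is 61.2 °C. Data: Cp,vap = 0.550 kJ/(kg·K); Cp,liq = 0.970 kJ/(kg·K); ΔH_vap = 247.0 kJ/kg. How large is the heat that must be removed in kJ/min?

vapour 168→61.2 °C: -58.74 kJ/kg
condensation at 61.2 °C: -247 kJ/kg
liquid 61.2→20.1 °C: -39.867 kJ/kg
Δh = -58.74 + -247 + -39.867 = -345.61 kJ/kg
Q = ṁ·Δh = 20.59 kg/s × -345.61 kJ/kg = -7116 kJ/s
|Q| = 7116 kW = 426960 kJ/min

Q_c = 427000 kJ/min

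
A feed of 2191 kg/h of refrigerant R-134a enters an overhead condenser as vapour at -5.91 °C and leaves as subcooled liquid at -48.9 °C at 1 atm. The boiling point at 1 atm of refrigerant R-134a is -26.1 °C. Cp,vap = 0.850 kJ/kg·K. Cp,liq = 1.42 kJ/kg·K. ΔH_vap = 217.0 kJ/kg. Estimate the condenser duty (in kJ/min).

Q_c = 9730 kJ/min

vapour -5.91→-26.1 °C: -17.162 kJ/kg
condensation at -26.1 °C: -217 kJ/kg
liquid -26.1→-48.9 °C: -32.376 kJ/kg
Δh = -17.162 + -217 + -32.376 = -266.54 kJ/kg
Q = ṁ·Δh = 2191 kg/h × -266.54 kJ/kg = -583980 kJ/h
|Q| = 162.22 kW = 9733.1 kJ/min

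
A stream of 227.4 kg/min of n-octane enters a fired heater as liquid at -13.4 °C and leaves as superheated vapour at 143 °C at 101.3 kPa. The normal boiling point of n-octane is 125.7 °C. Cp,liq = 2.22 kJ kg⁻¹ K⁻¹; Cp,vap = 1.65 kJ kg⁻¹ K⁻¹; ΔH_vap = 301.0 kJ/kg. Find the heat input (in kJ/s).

liquid -13.4→125.7 °C: 308.8 kJ/kg
vaporisation at 125.7 °C: 301 kJ/kg
vapour 125.7→143 °C: 28.545 kJ/kg
Δh = 308.8 + 301 + 28.545 = 638.35 kJ/kg
Q = ṁ·Δh = 227.4 kg/min × 638.35 kJ/kg = 145160 kJ/min
|Q| = 2419.3 kW

Q = 2420 kJ/s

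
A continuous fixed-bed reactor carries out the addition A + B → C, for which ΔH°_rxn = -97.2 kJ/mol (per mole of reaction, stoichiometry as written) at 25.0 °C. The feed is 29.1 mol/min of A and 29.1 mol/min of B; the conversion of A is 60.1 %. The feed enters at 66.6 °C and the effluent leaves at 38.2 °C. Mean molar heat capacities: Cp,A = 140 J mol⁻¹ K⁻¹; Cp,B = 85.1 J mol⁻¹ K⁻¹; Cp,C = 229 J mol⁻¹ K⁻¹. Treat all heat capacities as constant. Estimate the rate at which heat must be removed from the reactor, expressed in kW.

Q_out = 31.4 kW

Extent of reaction ξ = 0.601 × 29.1 = 17.489 mol/min
Reaction term: ξ·ΔH°_rxn = 17.489 × -97.2 = -1699.9 kJ/min
Sensible, feed 66.6→25 °C: -272.5 kJ/min
Outlet flows (mol/min): A 11.611, B 11.611, C 17.489
Sensible, products 25→38.2 °C: 87.366 kJ/min
Q = ΔH = -1885.1 kJ/min = -31.418 kW
Heat removed = 31.418 kW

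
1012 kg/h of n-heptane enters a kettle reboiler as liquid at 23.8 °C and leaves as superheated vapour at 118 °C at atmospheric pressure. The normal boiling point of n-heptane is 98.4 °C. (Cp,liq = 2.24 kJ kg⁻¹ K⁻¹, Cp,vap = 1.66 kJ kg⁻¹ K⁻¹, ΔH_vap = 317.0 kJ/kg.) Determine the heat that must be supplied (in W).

Q = 145000 W

liquid 23.8→98.4 °C: 167.1 kJ/kg
vaporisation at 98.4 °C: 317 kJ/kg
vapour 98.4→118 °C: 32.536 kJ/kg
Δh = 167.1 + 317 + 32.536 = 516.64 kJ/kg
Q = ṁ·Δh = 1012 kg/h × 516.64 kJ/kg = 522840 kJ/h
|Q| = 145.23 kW = 145230 W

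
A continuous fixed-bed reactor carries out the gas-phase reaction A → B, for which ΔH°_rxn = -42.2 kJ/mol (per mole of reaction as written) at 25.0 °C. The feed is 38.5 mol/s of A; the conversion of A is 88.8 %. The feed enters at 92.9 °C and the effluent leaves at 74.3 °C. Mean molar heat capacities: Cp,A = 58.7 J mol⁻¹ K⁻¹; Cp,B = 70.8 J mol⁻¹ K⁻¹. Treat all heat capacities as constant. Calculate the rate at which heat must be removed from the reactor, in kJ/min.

Extent of reaction ξ = 0.888 × 38.5 = 34.188 mol/s
Reaction term: ξ·ΔH°_rxn = 34.188 × -42.2 = -1442.7 kJ/s
Sensible, feed 92.9→25 °C: -153.45 kJ/s
Outlet flows (mol/s): A 4.312, B 34.188
Sensible, products 25→74.3 °C: 131.81 kJ/s
Q = ΔH = -1464.4 kJ/s = -1464.4 kW
Heat removed = 87862 kJ/min

Q_out = 87900 kJ/min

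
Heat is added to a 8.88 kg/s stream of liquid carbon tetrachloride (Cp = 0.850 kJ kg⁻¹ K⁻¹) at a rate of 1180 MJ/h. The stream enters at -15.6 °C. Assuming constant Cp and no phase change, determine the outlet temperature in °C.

Q = 1180 MJ/h = 327.78 kJ/s
ΔT = Q/(ṁ·Cp) = 327.78/(8.88×0.850) = 43.426 K
T_out = -15.6 + 43.426 = 27.826 °C

T_out = 27.8 °C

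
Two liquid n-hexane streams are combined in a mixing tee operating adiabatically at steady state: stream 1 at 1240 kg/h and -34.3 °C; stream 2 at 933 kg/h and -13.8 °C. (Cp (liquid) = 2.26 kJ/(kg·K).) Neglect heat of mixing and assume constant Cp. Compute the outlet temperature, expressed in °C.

Adiabatic, steady state ⇒ Σ ṁᵢCp,ᵢ(T_out − Tᵢ) = 0
T_out = Σ ṁᵢCp,ᵢTᵢ / Σ ṁᵢCp,ᵢ
      = -125220 / 4911 = -25.498 °C

T_out = -25.5 °C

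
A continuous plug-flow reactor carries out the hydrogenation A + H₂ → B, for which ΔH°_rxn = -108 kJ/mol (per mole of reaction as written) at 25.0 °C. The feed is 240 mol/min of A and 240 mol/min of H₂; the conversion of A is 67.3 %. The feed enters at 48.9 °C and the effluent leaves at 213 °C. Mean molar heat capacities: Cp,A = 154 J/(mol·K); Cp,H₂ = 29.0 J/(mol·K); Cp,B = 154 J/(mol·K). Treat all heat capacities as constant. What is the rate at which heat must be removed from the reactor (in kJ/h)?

Q_out = 667000 kJ/h

Extent of reaction ξ = 0.673 × 240 = 161.52 mol/min
Reaction term: ξ·ΔH°_rxn = 161.52 × -108 = -17444 kJ/min
Sensible, feed 48.9→25 °C: -1049.7 kJ/min
Outlet flows (mol/min): A 78.48, H₂ 78.48, B 161.52
Sensible, products 25→213 °C: 7376.4 kJ/min
Q = ΔH = -11117 kJ/min = -185.29 kW
Heat removed = 667050 kJ/h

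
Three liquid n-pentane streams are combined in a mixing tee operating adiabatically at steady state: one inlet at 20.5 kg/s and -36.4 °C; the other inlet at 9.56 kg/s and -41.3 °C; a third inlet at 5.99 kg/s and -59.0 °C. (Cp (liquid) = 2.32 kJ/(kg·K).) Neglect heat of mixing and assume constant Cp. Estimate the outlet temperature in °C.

Adiabatic, steady state ⇒ Σ ṁᵢCp,ᵢ(T_out − Tᵢ) = 0
Σ ṁᵢCp,ᵢTᵢ = 20.5×2.32×-36.4 + 9.56×2.32×-41.3 + 5.99×2.32×-59.0 = -3467.1
Σ ṁᵢCp,ᵢ = 20.5×2.32 + 9.56×2.32 + 5.99×2.32 = 83.636
T_out = -3467.1 / 83.636 = -41.455 °C

T_out = -41.5 °C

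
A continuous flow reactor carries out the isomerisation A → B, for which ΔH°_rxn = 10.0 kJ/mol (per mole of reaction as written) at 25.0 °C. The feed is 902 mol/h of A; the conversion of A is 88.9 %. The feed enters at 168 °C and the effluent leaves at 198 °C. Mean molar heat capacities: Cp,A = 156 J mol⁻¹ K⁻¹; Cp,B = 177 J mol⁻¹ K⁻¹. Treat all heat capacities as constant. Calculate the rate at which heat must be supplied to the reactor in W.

Extent of reaction ξ = 0.889 × 902 = 801.88 mol/h
Reaction term: ξ·ΔH°_rxn = 801.88 × 10.0 = 8018.8 kJ/h
Sensible, feed 168→25 °C: -20122 kJ/h
Outlet flows (mol/h): A 100.12, B 801.88
Sensible, products 25→198 °C: 27256 kJ/h
Q = ΔH = 15153 kJ/h = 4.2093 kW
Heat supplied = 4209.3 W

Q_in = 4210 W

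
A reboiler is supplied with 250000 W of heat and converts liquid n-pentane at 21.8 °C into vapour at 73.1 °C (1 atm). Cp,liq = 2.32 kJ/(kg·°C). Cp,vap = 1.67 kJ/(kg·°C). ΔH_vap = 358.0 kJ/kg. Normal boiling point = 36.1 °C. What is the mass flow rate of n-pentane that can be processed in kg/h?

Δh = 2.32×(36.1−21.8) + 358.0 + 1.67×(73.1−36.1) = 452.97 kJ/kg
Q = 250000 W = 250 kJ/s = 900000 kJ/h
ṁ = Q/Δh = 900000 / 452.97 = 1986.9 kg/h

ṁ = 1990 kg/h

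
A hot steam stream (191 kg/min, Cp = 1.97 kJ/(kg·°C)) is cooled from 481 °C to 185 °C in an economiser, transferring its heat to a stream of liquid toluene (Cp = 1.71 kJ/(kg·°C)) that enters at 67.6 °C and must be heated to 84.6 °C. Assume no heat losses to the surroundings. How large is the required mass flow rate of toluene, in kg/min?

Heat released by hot stream: Q = 191 × 1.97 × (481 − 185) = 111380 kJ/min
Energy balance on cold side (adiabatic exchanger): Q = ṁ_c·Cp_c·(T_c,out − T_c,in)
ṁ_c = 111380 / [1.71 × (84.6 − 67.6)] = 3831.3 kg/min

ṁ_c = 3830 kg/min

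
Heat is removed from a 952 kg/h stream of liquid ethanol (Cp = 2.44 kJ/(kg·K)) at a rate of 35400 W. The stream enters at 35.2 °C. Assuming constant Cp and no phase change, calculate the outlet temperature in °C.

Q = 35400 W = 127440 kJ/h
ΔT = Q/(ṁ·Cp) = 127440/(952×2.44) = 54.863 K
T_out = 35.2 − 54.863 = -19.663 °C

T_out = -19.7 °C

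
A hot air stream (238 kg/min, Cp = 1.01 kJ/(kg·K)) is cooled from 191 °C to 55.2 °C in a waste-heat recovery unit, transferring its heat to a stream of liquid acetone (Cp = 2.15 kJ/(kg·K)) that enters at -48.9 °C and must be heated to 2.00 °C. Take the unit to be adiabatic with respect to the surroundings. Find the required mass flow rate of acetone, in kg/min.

Heat released by hot stream: Q = 238 × 1.01 × (191 − 55.2) = 32644 kJ/min
Energy balance on cold side (adiabatic exchanger): Q = ṁ_c·Cp_c·(T_c,out − T_c,in)
ṁ_c = 32644 / [2.15 × (2.00 − -48.9)] = 298.29 kg/min

ṁ_c = 298 kg/min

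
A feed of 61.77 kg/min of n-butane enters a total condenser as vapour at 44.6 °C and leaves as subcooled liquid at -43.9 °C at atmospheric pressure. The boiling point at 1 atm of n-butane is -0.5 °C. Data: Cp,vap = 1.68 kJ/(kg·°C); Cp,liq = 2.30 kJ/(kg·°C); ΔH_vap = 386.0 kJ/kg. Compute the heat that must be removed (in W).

vapour 44.6→-0.5 °C: -75.768 kJ/kg
condensation at -0.5 °C: -386 kJ/kg
liquid -0.5→-43.9 °C: -99.82 kJ/kg
Δh = -75.768 + -386 + -99.82 = -561.59 kJ/kg
Q = ṁ·Δh = 61.77 kg/min × -561.59 kJ/kg = -34689 kJ/min
|Q| = 578.15 kW = 578150 W

Q_c = 578000 W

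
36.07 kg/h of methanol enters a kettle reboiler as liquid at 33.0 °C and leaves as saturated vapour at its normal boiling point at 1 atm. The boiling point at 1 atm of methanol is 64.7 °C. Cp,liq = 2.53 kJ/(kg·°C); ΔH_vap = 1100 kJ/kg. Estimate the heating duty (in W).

liquid 33.0→64.7 °C: 80.201 kJ/kg
vaporisation at 64.7 °C: 1100 kJ/kg
Δh = 80.201 + 1100 = 1180.2 kJ/kg
Q = ṁ·Δh = 36.07 kg/h × 1180.2 kJ/kg = 42570 kJ/h
|Q| = 11.825 kW = 11825 W

Q = 11800 W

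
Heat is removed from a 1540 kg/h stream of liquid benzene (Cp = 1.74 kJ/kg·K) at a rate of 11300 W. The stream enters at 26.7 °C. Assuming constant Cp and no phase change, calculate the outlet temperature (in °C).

Q = 11300 W = 40680 kJ/h
ΔT = Q/(ṁ·Cp) = 40680/(1540×1.74) = 15.181 K
T_out = 26.7 − 15.181 = 11.519 °C

T_out = 11.5 °C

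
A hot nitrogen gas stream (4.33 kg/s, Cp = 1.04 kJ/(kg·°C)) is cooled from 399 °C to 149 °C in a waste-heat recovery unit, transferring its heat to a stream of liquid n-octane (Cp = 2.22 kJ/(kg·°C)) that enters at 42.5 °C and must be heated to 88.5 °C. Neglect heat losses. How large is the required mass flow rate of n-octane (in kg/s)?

Heat released by hot stream: Q = 4.33 × 1.04 × (399 − 149) = 1125.8 kJ/s
Energy balance on cold side (adiabatic exchanger): Q = ṁ_c·Cp_c·(T_c,out − T_c,in)
ṁ_c = 1125.8 / [2.22 × (88.5 − 42.5)] = 11.024 kg/s

ṁ_c = 11.0 kg/s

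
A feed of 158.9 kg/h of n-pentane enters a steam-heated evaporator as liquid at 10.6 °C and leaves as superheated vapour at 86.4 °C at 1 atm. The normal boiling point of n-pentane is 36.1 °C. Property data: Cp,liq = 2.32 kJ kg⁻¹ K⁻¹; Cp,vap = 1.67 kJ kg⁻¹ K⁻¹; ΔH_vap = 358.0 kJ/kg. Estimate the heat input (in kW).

Q = 22.1 kW

liquid 10.6→36.1 °C: 59.16 kJ/kg
vaporisation at 36.1 °C: 358 kJ/kg
vapour 36.1→86.4 °C: 84.001 kJ/kg
Δh = 59.16 + 358 + 84.001 = 501.16 kJ/kg
Q = ṁ·Δh = 158.9 kg/h × 501.16 kJ/kg = 79634 kJ/h
|Q| = 22.121 kW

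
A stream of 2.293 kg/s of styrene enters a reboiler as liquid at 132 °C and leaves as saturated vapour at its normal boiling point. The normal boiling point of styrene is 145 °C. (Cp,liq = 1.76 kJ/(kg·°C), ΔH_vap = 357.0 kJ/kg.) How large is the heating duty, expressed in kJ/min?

Q = 52300 kJ/min

liquid 132→145 °C: 22.88 kJ/kg
vaporisation at 145 °C: 357 kJ/kg
Δh = 22.88 + 357 = 379.88 kJ/kg
Q = ṁ·Δh = 2.293 kg/s × 379.88 kJ/kg = 871.06 kJ/s
|Q| = 871.06 kW = 52264 kJ/min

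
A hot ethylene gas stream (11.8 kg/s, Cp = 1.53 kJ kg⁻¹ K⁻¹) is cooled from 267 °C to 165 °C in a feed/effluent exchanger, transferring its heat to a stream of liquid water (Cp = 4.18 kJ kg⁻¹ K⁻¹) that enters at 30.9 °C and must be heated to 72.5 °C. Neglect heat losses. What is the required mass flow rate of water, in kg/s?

ṁ_c = 10.6 kg/s

Heat released by hot stream: Q = 11.8 × 1.53 × (267 − 165) = 1841.5 kJ/s
Energy balance on cold side (adiabatic exchanger): Q = ṁ_c·Cp_c·(T_c,out − T_c,in)
ṁ_c = 1841.5 / [4.18 × (72.5 − 30.9)] = 10.59 kg/s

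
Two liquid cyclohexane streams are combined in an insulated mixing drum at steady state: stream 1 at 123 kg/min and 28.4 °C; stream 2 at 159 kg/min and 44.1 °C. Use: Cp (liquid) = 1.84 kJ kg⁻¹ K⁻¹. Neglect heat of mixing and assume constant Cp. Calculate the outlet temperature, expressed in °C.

No heat crosses the boundary, so H_out = H_in.
T_out = Σ ṁᵢCp,ᵢTᵢ / Σ ṁᵢCp,ᵢ
      = 19329 / 518.88 = 37.252 °C

T_out = 37.3 °C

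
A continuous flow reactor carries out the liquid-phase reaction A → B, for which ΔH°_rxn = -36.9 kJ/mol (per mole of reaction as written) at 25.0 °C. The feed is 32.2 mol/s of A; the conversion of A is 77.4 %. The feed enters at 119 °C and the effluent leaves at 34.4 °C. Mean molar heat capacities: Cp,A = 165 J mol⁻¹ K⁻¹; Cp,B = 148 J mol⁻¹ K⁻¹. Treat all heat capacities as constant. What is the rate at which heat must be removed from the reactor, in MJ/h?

Q_out = 4940 MJ/h

Extent of reaction ξ = 0.774 × 32.2 = 24.923 mol/s
Reaction term: ξ·ΔH°_rxn = 24.923 × -36.9 = -919.65 kJ/s
Sensible, feed 119→25 °C: -499.42 kJ/s
Outlet flows (mol/s): A 7.2772, B 24.923
Sensible, products 25→34.4 °C: 45.96 kJ/s
Q = ΔH = -1373.1 kJ/s = -1373.1 kW
Heat removed = 4943.2 MJ/h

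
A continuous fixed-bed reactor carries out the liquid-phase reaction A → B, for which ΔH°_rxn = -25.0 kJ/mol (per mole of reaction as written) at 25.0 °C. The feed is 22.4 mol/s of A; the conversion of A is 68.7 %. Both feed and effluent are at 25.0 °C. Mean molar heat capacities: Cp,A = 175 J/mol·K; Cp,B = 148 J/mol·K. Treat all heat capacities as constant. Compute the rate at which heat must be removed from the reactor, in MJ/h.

Extent of reaction ξ = 0.687 × 22.4 = 15.389 mol/s
Reaction term: ξ·ΔH°_rxn = 15.389 × -25.0 = -384.72 kJ/s
Q = ΔH = -384.72 kJ/s = -384.72 kW
Heat removed = 1385 MJ/h

Q_out = 1380 MJ/h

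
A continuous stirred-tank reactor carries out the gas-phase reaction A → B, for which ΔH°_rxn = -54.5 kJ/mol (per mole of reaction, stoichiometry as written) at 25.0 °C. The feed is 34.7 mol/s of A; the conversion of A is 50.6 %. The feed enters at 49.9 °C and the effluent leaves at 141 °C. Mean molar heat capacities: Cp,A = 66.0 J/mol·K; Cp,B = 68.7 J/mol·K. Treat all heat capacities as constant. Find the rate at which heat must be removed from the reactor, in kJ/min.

Extent of reaction ξ = 0.506 × 34.7 = 17.558 mol/s
Reaction term: ξ·ΔH°_rxn = 17.558 × -54.5 = -956.92 kJ/s
Sensible, feed 49.9→25 °C: -57.026 kJ/s
Outlet flows (mol/s): A 17.142, B 17.558
Sensible, products 25→141 °C: 271.16 kJ/s
Q = ΔH = -742.79 kJ/s = -742.79 kW
Heat removed = 44567 kJ/min

Q_out = 44600 kJ/min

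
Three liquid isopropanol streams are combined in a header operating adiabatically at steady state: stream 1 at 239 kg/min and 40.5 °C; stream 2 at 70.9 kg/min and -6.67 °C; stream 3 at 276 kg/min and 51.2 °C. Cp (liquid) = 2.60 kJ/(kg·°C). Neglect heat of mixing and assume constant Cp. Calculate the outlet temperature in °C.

T_out = 39.8 °C

Energy balance with Q = 0: Σ ṁᵢCp,ᵢ(T_out − Tᵢ) = 0
Σ ṁᵢCp,ᵢTᵢ = 239×2.60×40.5 + 70.9×2.60×-6.67 + 276×2.60×51.2 = 60678
Σ ṁᵢCp,ᵢ = 239×2.60 + 70.9×2.60 + 276×2.60 = 1523.3
T_out = 60678 / 1523.3 = 39.832 °C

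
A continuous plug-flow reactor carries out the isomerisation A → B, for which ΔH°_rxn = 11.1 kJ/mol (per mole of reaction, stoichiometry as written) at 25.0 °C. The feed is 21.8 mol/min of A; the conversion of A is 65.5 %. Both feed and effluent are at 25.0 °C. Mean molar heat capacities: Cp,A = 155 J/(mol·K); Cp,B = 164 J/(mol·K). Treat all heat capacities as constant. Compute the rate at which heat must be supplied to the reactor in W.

Q_in = 2640 W

Extent of reaction ξ = 0.655 × 21.8 = 14.279 mol/min
Reaction term: ξ·ΔH°_rxn = 14.279 × 11.1 = 158.5 kJ/min
Q = ΔH = 158.5 kJ/min = 2.6416 kW
Heat supplied = 2641.6 W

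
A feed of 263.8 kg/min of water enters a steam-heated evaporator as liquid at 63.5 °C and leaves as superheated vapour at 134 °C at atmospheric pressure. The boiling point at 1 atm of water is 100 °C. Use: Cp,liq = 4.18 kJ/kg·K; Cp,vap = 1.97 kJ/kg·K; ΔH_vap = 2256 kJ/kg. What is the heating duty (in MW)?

liquid 63.5→100 °C: 152.57 kJ/kg
vaporisation at 100 °C: 2256 kJ/kg
vapour 100→134 °C: 66.98 kJ/kg
Δh = 152.57 + 2256 + 66.98 = 2475.6 kJ/kg
Q = ṁ·Δh = 263.8 kg/min × 2475.6 kJ/kg = 653050 kJ/min
|Q| = 10884 kW = 10.884 MW

Q = 10.9 MW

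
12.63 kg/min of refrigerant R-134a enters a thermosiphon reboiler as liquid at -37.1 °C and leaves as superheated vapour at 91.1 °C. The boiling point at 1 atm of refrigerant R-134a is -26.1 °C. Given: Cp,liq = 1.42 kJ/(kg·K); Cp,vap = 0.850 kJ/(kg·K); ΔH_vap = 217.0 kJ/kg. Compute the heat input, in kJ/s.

liquid -37.1→-26.1 °C: 15.62 kJ/kg
vaporisation at -26.1 °C: 217 kJ/kg
vapour -26.1→91.1 °C: 99.62 kJ/kg
Δh = 15.62 + 217 + 99.62 = 332.24 kJ/kg
Q = ṁ·Δh = 12.63 kg/min × 332.24 kJ/kg = 4196.2 kJ/min
|Q| = 69.937 kW

Q = 69.9 kJ/s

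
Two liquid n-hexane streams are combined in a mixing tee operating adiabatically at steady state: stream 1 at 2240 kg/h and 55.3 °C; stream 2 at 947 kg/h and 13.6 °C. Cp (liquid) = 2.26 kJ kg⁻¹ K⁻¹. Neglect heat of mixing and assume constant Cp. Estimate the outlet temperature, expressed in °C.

T_out = 42.9 °C

No heat crosses the boundary, so H_out = H_in.
T_out = Σ ṁᵢCp,ᵢTᵢ / Σ ṁᵢCp,ᵢ
      = 309060 / 7202.6 = 42.909 °C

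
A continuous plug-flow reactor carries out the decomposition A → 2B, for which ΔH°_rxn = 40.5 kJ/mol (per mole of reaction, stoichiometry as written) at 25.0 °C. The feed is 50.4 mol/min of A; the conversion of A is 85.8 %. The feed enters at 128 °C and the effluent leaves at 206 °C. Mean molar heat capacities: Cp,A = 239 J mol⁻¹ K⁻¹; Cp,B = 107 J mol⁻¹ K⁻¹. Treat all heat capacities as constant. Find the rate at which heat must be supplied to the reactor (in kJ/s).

Q_in = 41.6 kJ/s

Extent of reaction ξ = 0.858 × 50.4 = 43.243 mol/min
Reaction term: ξ·ΔH°_rxn = 43.243 × 40.5 = 1751.3 kJ/min
Sensible, feed 128→25 °C: -1240.7 kJ/min
Outlet flows (mol/min): A 7.1568, B 86.486
Sensible, products 25→206 °C: 1984.6 kJ/min
Q = ΔH = 2495.2 kJ/min = 41.587 kW
Heat supplied = 41.587 kJ/s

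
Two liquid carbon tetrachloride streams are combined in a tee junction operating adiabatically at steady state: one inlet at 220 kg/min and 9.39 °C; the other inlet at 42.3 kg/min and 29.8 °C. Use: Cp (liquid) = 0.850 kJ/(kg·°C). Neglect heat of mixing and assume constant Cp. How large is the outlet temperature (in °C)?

No heat crosses the boundary, so H_out = H_in.
Σ ṁᵢCp,ᵢTᵢ = 220×0.850×9.39 + 42.3×0.850×29.8 = 2827.4
Σ ṁᵢCp,ᵢ = 220×0.850 + 42.3×0.850 = 222.95
T_out = 2827.4 / 222.95 = 12.681 °C

T_out = 12.7 °C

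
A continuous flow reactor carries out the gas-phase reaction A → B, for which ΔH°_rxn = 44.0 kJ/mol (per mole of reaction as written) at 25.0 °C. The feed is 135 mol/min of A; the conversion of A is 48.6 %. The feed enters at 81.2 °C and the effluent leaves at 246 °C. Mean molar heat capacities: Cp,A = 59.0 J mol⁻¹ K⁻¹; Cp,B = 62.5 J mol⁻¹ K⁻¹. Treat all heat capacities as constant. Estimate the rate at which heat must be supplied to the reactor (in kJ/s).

Q_in = 70.8 kJ/s

Extent of reaction ξ = 0.486 × 135 = 65.61 mol/min
Reaction term: ξ·ΔH°_rxn = 65.61 × 44.0 = 2886.8 kJ/min
Sensible, feed 81.2→25 °C: -447.63 kJ/min
Outlet flows (mol/min): A 69.39, B 65.61
Sensible, products 25→246 °C: 1811 kJ/min
Q = ΔH = 4250.2 kJ/min = 70.837 kW
Heat supplied = 70.837 kJ/s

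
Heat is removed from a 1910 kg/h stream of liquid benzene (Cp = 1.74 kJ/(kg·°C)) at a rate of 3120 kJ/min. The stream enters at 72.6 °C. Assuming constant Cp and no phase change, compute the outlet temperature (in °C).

T_out = 16.3 °C

Q = 3120 kJ/min = 187200 kJ/h
ΔT = Q/(ṁ·Cp) = 187200/(1910×1.74) = 56.328 K
T_out = 72.6 − 56.328 = 16.272 °C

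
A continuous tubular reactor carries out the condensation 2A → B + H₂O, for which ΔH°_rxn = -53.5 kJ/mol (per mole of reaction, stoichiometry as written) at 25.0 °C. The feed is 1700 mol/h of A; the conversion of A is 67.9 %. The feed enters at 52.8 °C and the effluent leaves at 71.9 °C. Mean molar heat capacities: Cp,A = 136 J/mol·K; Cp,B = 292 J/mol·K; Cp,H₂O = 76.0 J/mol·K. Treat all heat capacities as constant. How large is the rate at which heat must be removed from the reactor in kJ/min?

Q_out = 398 kJ/min

Extent of reaction ξ = 0.679 × 1700 / 2 = 577.15 mol/h
Reaction term: ξ·ΔH°_rxn = 577.15 × -53.5 = -30878 kJ/h
Sensible, feed 52.8→25 °C: -6427.4 kJ/h
Outlet flows (mol/h): A 545.7, B 577.15, H₂O 577.15
Sensible, products 25→71.9 °C: 13442 kJ/h
Q = ΔH = -23863 kJ/h = -6.6286 kW
Heat removed = 397.72 kJ/min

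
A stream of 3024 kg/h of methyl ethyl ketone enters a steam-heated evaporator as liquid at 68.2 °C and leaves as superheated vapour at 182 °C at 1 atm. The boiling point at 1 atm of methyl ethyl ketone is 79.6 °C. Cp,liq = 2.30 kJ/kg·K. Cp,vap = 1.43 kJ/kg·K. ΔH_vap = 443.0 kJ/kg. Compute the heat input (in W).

liquid 68.2→79.6 °C: 26.22 kJ/kg
vaporisation at 79.6 °C: 443 kJ/kg
vapour 79.6→182 °C: 146.43 kJ/kg
Δh = 26.22 + 443 + 146.43 = 615.65 kJ/kg
Q = ṁ·Δh = 3024 kg/h × 615.65 kJ/kg = 1.8617e+06 kJ/h
|Q| = 517.15 kW = 517150 W

Q = 517000 W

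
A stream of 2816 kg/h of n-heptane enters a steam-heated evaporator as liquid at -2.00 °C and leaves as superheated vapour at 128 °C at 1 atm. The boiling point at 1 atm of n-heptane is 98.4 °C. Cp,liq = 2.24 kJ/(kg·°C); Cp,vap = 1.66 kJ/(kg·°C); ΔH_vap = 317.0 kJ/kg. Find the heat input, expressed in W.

Q = 462000 W

liquid -2.00→98.4 °C: 224.9 kJ/kg
vaporisation at 98.4 °C: 317 kJ/kg
vapour 98.4→128 °C: 49.136 kJ/kg
Δh = 224.9 + 317 + 49.136 = 591.03 kJ/kg
Q = ṁ·Δh = 2816 kg/h × 591.03 kJ/kg = 1.6643e+06 kJ/h
|Q| = 462.32 kW = 462320 W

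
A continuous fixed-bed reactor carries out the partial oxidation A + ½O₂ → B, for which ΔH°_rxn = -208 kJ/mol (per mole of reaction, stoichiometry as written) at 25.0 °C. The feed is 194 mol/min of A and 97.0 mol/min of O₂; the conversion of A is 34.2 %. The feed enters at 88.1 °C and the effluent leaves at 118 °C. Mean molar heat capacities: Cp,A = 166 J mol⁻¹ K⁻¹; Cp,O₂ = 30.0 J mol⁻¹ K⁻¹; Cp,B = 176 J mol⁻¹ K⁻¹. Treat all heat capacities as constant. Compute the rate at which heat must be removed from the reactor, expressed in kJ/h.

Q_out = 767000 kJ/h

Extent of reaction ξ = 0.342 × 194 = 66.348 mol/min
Reaction term: ξ·ΔH°_rxn = 66.348 × -208 = -13800 kJ/min
Sensible, feed 88.1→25 °C: -2215.7 kJ/min
Outlet flows (mol/min): A 127.65, O₂ 63.826, B 66.348
Sensible, products 25→118 °C: 3234.8 kJ/min
Q = ΔH = -12781 kJ/min = -213.02 kW
Heat removed = 766880 kJ/h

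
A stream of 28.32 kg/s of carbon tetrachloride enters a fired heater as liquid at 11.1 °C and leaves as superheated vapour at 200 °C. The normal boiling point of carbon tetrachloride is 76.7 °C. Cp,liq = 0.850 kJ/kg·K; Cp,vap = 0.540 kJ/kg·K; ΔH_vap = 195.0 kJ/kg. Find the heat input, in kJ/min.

Q = 539000 kJ/min

liquid 11.1→76.7 °C: 55.76 kJ/kg
vaporisation at 76.7 °C: 195 kJ/kg
vapour 76.7→200 °C: 66.582 kJ/kg
Δh = 55.76 + 195 + 66.582 = 317.34 kJ/kg
Q = ṁ·Δh = 28.32 kg/s × 317.34 kJ/kg = 8987.1 kJ/s
|Q| = 8987.1 kW = 539230 kJ/min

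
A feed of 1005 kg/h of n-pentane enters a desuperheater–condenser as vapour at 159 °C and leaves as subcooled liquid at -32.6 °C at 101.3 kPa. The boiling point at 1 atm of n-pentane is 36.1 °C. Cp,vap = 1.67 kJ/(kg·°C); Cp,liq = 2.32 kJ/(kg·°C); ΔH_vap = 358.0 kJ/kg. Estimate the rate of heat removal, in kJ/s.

Q_c = 202 kJ/s

vapour 159→36.1 °C: -205.24 kJ/kg
condensation at 36.1 °C: -358 kJ/kg
liquid 36.1→-32.6 °C: -159.38 kJ/kg
Δh = -205.24 + -358 + -159.38 = -722.63 kJ/kg
Q = ṁ·Δh = 1005 kg/h × -722.63 kJ/kg = -726240 kJ/h
|Q| = 201.73 kW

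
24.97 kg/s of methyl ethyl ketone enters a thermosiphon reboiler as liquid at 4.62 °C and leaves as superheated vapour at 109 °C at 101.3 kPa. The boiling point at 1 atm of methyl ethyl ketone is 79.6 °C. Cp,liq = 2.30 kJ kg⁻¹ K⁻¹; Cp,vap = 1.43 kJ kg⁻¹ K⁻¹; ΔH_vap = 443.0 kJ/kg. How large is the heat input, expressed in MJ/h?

Q = 59100 MJ/h

liquid 4.62→79.6 °C: 172.45 kJ/kg
vaporisation at 79.6 °C: 443 kJ/kg
vapour 79.6→109 °C: 42.042 kJ/kg
Δh = 172.45 + 443 + 42.042 = 657.5 kJ/kg
Q = ṁ·Δh = 24.97 kg/s × 657.5 kJ/kg = 16418 kJ/s
|Q| = 16418 kW = 59104 MJ/h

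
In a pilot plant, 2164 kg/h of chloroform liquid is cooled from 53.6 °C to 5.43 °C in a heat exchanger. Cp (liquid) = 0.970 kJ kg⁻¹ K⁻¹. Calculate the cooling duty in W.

Q_c = 28100 W

Q = ṁ·Cp·ΔT = 2164 × 0.970 × (5.43 − 53.6) = -101110 kJ/h
Converting: 101110 / 3600 s = 28.087 kW
Cooling duty = 28087 W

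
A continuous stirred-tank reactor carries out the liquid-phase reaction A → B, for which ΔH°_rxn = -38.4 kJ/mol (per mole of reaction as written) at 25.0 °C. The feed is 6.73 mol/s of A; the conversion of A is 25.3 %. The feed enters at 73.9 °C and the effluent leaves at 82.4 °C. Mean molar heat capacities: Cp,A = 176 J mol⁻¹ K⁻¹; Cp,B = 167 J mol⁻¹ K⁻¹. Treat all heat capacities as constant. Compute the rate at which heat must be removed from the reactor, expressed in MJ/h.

Extent of reaction ξ = 0.253 × 6.73 = 1.7027 mol/s
Reaction term: ξ·ΔH°_rxn = 1.7027 × -38.4 = -65.383 kJ/s
Sensible, feed 73.9→25 °C: -57.921 kJ/s
Outlet flows (mol/s): A 5.0273, B 1.7027
Sensible, products 25→82.4 °C: 67.11 kJ/s
Q = ΔH = -56.195 kJ/s = -56.195 kW
Heat removed = 202.3 MJ/h

Q_out = 202 MJ/h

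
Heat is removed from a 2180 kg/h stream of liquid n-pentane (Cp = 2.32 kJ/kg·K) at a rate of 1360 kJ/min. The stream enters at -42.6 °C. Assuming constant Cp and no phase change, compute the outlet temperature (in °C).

T_out = -58.7 °C

Q = 1360 kJ/min = 81600 kJ/h
ΔT = Q/(ṁ·Cp) = 81600/(2180×2.32) = 16.134 K
T_out = -42.6 − 16.134 = -58.734 °C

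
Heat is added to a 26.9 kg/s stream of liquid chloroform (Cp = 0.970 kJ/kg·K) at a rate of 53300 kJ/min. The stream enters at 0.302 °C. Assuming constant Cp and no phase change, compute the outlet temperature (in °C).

T_out = 34.3 °C

Q = 53300 kJ/min = 888.33 kJ/s
ΔT = Q/(ṁ·Cp) = 888.33/(26.9×0.970) = 34.045 K
T_out = 0.302 + 34.045 = 34.347 °C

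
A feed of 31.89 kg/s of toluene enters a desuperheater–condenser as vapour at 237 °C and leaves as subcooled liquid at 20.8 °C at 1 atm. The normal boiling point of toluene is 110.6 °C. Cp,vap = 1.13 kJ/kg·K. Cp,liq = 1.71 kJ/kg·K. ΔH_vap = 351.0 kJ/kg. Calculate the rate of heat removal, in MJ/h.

vapour 237→110.6 °C: -142.83 kJ/kg
condensation at 110.6 °C: -351 kJ/kg
liquid 110.6→20.8 °C: -153.56 kJ/kg
Δh = -142.83 + -351 + -153.56 = -647.39 kJ/kg
Q = ṁ·Δh = 31.89 kg/s × -647.39 kJ/kg = -20645 kJ/s
|Q| = 20645 kW = 74323 MJ/h

Q_c = 74300 MJ/h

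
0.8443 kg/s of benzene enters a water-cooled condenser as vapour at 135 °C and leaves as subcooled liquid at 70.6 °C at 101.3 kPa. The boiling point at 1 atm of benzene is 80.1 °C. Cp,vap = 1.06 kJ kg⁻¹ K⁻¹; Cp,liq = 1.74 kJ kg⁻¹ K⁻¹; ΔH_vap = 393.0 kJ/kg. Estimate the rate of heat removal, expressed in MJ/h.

vapour 135→80.1 °C: -58.194 kJ/kg
condensation at 80.1 °C: -393 kJ/kg
liquid 80.1→70.6 °C: -16.53 kJ/kg
Δh = -58.194 + -393 + -16.53 = -467.72 kJ/kg
Q = ṁ·Δh = 0.8443 kg/s × -467.72 kJ/kg = -394.9 kJ/s
|Q| = 394.9 kW = 1421.6 MJ/h

Q_c = 1420 MJ/h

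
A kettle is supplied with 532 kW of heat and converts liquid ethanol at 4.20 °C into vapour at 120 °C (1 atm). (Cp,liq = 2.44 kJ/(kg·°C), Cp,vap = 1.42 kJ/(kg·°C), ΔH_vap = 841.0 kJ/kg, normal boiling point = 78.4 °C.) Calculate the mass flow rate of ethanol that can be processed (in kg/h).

ṁ = 1770 kg/h

Δh = 2.44×(78.4−4.20) + 841.0 + 1.42×(120−78.4) = 1081.1 kJ/kg
Q = 532 kW = 532 kJ/s = 1.9152e+06 kJ/h
ṁ = Q/Δh = 1.9152e+06 / 1081.1 = 1771.5 kg/h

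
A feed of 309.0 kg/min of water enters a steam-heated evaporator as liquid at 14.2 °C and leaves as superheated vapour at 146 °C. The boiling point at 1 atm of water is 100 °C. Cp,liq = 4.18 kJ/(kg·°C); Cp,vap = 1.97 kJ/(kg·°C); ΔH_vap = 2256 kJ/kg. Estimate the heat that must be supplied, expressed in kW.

Q = 13900 kW

liquid 14.2→100 °C: 358.64 kJ/kg
vaporisation at 100 °C: 2256 kJ/kg
vapour 100→146 °C: 90.62 kJ/kg
Δh = 358.64 + 2256 + 90.62 = 2705.3 kJ/kg
Q = ṁ·Δh = 309.0 kg/min × 2705.3 kJ/kg = 835930 kJ/min
|Q| = 13932 kW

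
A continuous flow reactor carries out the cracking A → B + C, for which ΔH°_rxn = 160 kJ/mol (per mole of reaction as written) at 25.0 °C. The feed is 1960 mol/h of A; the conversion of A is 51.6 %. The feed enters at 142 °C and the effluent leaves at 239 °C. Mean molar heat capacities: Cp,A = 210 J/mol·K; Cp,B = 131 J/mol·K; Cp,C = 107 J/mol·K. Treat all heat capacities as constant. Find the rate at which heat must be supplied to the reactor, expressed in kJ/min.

Q_in = 3460 kJ/min

Extent of reaction ξ = 0.516 × 1960 = 1011.4 mol/h
Reaction term: ξ·ΔH°_rxn = 1011.4 × 160 = 161820 kJ/h
Sensible, feed 142→25 °C: -48157 kJ/h
Outlet flows (mol/h): A 948.64, B 1011.4, C 1011.4
Sensible, products 25→239 °C: 94142 kJ/h
Q = ΔH = 207800 kJ/h = 57.723 kW
Heat supplied = 3463.4 kJ/min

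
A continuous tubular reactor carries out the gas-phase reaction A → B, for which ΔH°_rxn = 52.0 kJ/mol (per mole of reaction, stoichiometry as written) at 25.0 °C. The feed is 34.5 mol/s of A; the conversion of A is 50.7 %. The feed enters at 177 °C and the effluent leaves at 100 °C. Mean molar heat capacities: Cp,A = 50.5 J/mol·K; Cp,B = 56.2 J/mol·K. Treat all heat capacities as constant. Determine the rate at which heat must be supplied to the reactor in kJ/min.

Q_in = 47000 kJ/min

Extent of reaction ξ = 0.507 × 34.5 = 17.491 mol/s
Reaction term: ξ·ΔH°_rxn = 17.491 × 52.0 = 909.56 kJ/s
Sensible, feed 177→25 °C: -264.82 kJ/s
Outlet flows (mol/s): A 17.009, B 17.491
Sensible, products 25→100 °C: 138.15 kJ/s
Q = ΔH = 782.88 kJ/s = 782.88 kW
Heat supplied = 46973 kJ/min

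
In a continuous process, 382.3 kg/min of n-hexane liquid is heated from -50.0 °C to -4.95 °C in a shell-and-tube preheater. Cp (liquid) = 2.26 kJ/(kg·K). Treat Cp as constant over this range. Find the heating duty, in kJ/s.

Q = 649 kJ/s

Q = ṁ·Cp·ΔT = 382.3 × 2.26 × (-4.95 − -50.0) = 38923 kJ/min
Converting: 38923 / 60 s = 648.72 kW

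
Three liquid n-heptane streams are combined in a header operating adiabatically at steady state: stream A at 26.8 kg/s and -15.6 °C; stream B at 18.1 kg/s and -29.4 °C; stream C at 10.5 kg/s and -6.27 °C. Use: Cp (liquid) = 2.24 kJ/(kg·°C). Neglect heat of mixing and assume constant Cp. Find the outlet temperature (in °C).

Adiabatic, steady state ⇒ Σ ṁᵢCp,ᵢ(T_out − Tᵢ) = 0
Σ ṁᵢCp,ᵢTᵢ = 26.8×2.24×-15.6 + 18.1×2.24×-29.4 + 10.5×2.24×-6.27 = -2276
Σ ṁᵢCp,ᵢ = 26.8×2.24 + 18.1×2.24 + 10.5×2.24 = 124.1
T_out = -2276 / 124.1 = -18.34 °C

T_out = -18.3 °C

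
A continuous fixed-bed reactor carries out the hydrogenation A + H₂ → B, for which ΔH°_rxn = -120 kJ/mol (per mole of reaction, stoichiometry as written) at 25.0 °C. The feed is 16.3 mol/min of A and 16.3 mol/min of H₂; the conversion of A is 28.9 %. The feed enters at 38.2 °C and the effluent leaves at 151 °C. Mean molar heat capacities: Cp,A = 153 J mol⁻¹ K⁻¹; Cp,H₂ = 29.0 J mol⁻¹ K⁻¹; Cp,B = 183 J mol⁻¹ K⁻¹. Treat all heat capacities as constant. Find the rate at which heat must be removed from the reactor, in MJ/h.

Extent of reaction ξ = 0.289 × 16.3 = 4.7107 mol/min
Reaction term: ξ·ΔH°_rxn = 4.7107 × -120 = -565.28 kJ/min
Sensible, feed 38.2→25 °C: -39.159 kJ/min
Outlet flows (mol/min): A 11.589, H₂ 11.589, B 4.7107
Sensible, products 25→151 °C: 374.39 kJ/min
Q = ΔH = -230.06 kJ/min = -3.8343 kW
Heat removed = 13.803 MJ/h

Q_out = 13.8 MJ/h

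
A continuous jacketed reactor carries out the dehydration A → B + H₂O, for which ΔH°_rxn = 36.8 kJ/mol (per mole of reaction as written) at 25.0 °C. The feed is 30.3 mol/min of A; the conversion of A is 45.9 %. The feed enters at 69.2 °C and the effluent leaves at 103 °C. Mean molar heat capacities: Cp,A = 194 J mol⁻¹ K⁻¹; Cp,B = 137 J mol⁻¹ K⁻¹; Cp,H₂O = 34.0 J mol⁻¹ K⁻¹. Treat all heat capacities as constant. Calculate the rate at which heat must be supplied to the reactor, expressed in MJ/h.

Extent of reaction ξ = 0.459 × 30.3 = 13.908 mol/min
Reaction term: ξ·ΔH°_rxn = 13.908 × 36.8 = 511.8 kJ/min
Sensible, feed 69.2→25 °C: -259.82 kJ/min
Outlet flows (mol/min): A 16.392, B 13.908, H₂O 13.908
Sensible, products 25→103 °C: 433.55 kJ/min
Q = ΔH = 685.54 kJ/min = 11.426 kW
Heat supplied = 41.132 MJ/h

Q_in = 41.1 MJ/h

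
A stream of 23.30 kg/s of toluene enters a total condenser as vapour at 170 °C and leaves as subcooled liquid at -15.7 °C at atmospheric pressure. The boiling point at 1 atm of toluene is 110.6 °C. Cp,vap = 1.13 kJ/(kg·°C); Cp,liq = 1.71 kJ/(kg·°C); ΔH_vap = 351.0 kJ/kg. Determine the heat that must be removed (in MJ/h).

Q_c = 53200 MJ/h

vapour 170→110.6 °C: -67.122 kJ/kg
condensation at 110.6 °C: -351 kJ/kg
liquid 110.6→-15.7 °C: -215.97 kJ/kg
Δh = -67.122 + -351 + -215.97 = -634.1 kJ/kg
Q = ṁ·Δh = 23.30 kg/s × -634.1 kJ/kg = -14774 kJ/s
|Q| = 14774 kW = 53188 MJ/h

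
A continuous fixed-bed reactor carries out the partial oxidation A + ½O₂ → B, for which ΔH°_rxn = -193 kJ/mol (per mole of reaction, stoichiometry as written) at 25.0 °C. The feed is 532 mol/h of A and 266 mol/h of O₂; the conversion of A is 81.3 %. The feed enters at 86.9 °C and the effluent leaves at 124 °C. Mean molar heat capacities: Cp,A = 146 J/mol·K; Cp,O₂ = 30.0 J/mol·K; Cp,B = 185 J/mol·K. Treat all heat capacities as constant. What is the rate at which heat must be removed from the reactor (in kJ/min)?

Extent of reaction ξ = 0.813 × 532 = 432.52 mol/h
Reaction term: ξ·ΔH°_rxn = 432.52 × -193 = -83476 kJ/h
Sensible, feed 86.9→25 °C: -5301.9 kJ/h
Outlet flows (mol/h): A 99.484, O₂ 49.742, B 432.52
Sensible, products 25→124 °C: 9507.2 kJ/h
Q = ΔH = -79270 kJ/h = -22.02 kW
Heat removed = 1321.2 kJ/min

Q_out = 1320 kJ/min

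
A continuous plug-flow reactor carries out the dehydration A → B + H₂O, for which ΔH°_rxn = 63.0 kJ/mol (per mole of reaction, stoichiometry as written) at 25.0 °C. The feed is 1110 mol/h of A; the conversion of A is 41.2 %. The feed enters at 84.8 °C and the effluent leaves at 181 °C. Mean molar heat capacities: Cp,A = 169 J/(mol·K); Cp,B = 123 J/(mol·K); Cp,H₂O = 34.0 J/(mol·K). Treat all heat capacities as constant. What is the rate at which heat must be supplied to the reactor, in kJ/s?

Q_in = 12.8 kJ/s

Extent of reaction ξ = 0.412 × 1110 = 457.32 mol/h
Reaction term: ξ·ΔH°_rxn = 457.32 × 63.0 = 28811 kJ/h
Sensible, feed 84.8→25 °C: -11218 kJ/h
Outlet flows (mol/h): A 652.68, B 457.32, H₂O 457.32
Sensible, products 25→181 °C: 28408 kJ/h
Q = ΔH = 46001 kJ/h = 12.778 kW
Heat supplied = 12.778 kJ/s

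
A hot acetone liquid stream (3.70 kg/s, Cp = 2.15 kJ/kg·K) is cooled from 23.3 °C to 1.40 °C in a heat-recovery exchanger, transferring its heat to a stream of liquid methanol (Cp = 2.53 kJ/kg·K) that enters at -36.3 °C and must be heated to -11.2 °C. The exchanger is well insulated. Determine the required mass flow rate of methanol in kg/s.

ṁ_c = 2.74 kg/s

Heat released by hot stream: Q = 3.70 × 2.15 × (23.3 − 1.40) = 174.21 kJ/s
Energy balance on cold side (adiabatic exchanger): Q = ṁ_c·Cp_c·(T_c,out − T_c,in)
ṁ_c = 174.21 / [2.53 × (-11.2 − -36.3)] = 2.7434 kg/s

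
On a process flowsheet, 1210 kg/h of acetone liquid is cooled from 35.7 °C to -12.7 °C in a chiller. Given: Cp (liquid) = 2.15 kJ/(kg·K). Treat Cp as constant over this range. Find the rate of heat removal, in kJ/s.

Q_c = 35.0 kJ/s

Q = ṁ·Cp·ΔT = 1210 × 2.15 × (-12.7 − 35.7) = -125910 kJ/h
Converting: 125910 / 3600 s = 34.976 kW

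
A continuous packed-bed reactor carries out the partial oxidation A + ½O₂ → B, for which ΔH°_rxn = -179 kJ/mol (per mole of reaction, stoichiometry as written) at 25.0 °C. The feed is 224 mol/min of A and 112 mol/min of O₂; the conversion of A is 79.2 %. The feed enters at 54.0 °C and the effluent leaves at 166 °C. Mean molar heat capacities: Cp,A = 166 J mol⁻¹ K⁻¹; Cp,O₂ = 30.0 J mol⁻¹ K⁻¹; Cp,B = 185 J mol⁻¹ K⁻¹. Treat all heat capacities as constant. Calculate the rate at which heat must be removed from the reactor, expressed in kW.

Extent of reaction ξ = 0.792 × 224 = 177.41 mol/min
Reaction term: ξ·ΔH°_rxn = 177.41 × -179 = -31756 kJ/min
Sensible, feed 54.0→25 °C: -1175.8 kJ/min
Outlet flows (mol/min): A 46.592, O₂ 23.296, B 177.41
Sensible, products 25→166 °C: 5816.8 kJ/min
Q = ΔH = -27115 kJ/min = -451.92 kW
Heat removed = 451.92 kW

Q_out = 452 kW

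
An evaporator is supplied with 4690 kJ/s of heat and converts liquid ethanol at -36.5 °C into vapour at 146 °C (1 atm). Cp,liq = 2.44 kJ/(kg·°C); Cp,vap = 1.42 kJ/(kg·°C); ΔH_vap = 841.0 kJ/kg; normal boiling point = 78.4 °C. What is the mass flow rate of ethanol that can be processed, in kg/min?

Δh = 2.44×(78.4−-36.5) + 841.0 + 1.42×(146−78.4) = 1217.3 kJ/kg
Q = 4690 kJ/s = 4690 kJ/s = 281400 kJ/min
ṁ = Q/Δh = 281400 / 1217.3 = 231.16 kg/min

ṁ = 231 kg/min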